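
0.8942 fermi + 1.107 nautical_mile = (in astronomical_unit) 1.37e-08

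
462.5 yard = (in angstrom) 4.229e+12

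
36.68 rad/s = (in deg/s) 2102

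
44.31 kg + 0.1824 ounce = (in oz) 1563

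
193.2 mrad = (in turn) 0.03075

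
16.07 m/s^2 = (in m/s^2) 16.07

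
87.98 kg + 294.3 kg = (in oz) 1.348e+04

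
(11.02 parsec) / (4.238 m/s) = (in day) 9.287e+11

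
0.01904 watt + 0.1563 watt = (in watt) 0.1753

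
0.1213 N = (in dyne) 1.213e+04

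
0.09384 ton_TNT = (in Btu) 3.721e+05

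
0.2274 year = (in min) 1.195e+05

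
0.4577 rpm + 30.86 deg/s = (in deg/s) 33.61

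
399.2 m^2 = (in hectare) 0.03992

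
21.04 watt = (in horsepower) 0.02822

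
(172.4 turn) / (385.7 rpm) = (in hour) 0.00745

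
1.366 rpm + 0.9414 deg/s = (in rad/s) 0.1595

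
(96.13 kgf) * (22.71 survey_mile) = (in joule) 3.445e+07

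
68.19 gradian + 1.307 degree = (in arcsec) 2.256e+05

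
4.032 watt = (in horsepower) 0.005407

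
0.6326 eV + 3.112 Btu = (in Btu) 3.112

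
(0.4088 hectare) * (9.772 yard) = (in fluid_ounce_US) 1.235e+09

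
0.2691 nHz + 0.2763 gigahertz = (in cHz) 2.763e+10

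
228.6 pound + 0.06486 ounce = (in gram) 1.037e+05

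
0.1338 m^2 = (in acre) 3.306e-05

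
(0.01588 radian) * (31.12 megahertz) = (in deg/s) 2.831e+07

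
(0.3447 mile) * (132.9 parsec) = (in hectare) 2.275e+17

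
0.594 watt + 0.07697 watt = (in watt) 0.671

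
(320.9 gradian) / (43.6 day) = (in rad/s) 1.338e-06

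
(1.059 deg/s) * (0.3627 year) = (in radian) 2.114e+05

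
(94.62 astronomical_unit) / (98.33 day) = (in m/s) 1.666e+06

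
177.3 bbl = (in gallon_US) 7447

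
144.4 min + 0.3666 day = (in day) 0.4669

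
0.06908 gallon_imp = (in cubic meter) 0.000314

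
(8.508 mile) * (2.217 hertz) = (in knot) 5.901e+04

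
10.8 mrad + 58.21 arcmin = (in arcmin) 95.34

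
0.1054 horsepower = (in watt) 78.6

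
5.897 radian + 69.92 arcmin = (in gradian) 376.7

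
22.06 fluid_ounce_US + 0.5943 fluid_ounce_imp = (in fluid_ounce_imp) 23.56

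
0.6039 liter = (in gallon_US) 0.1595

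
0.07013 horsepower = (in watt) 52.3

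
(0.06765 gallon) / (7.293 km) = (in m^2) 3.511e-08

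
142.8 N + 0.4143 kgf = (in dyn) 1.469e+07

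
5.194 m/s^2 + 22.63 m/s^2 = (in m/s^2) 27.82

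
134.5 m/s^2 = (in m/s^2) 134.5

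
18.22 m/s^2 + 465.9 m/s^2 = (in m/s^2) 484.1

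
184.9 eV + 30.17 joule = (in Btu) 0.0286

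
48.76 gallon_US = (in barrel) 1.161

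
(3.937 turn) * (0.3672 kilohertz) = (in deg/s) 5.204e+05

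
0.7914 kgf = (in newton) 7.761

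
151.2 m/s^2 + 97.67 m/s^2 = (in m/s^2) 248.9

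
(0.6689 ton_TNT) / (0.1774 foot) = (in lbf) 1.164e+10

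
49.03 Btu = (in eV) 3.229e+23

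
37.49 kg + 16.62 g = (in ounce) 1323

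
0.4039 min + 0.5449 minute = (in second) 56.93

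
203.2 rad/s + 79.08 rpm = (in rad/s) 211.5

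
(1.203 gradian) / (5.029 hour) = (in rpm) 9.967e-06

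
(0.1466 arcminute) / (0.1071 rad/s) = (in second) 0.0003982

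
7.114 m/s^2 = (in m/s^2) 7.114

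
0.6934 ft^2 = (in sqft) 0.6934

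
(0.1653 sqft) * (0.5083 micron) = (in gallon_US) 2.062e-06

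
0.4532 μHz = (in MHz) 4.532e-13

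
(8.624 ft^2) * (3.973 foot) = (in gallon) 256.3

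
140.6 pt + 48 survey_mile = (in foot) 2.534e+05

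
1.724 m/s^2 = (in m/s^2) 1.724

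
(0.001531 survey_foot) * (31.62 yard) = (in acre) 3.334e-06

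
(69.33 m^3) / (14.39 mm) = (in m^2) 4818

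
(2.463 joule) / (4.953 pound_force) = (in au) 7.473e-13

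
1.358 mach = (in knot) 898.8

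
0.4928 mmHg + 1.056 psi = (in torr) 55.1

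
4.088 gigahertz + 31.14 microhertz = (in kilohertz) 4.088e+06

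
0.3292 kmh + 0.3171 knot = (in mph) 0.5695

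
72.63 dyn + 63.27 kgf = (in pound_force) 139.5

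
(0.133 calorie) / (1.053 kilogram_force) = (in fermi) 5.389e+13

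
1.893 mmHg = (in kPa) 0.2524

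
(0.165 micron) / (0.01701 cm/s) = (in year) 3.076e-11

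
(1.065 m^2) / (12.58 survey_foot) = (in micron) 2.777e+05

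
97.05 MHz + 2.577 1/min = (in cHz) 9.705e+09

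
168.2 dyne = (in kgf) 0.0001715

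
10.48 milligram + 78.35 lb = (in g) 3.554e+04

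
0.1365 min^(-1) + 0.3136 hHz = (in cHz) 3136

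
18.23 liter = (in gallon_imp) 4.01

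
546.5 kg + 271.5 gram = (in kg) 546.8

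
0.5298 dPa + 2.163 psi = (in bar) 0.1491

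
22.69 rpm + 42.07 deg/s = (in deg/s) 178.2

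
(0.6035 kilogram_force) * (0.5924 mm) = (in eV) 2.188e+16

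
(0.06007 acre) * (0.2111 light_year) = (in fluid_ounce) 1.642e+22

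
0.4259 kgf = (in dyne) 4.177e+05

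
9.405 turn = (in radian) 59.09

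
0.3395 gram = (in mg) 339.5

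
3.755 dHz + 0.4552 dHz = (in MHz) 4.21e-07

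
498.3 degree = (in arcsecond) 1.794e+06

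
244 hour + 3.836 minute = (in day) 10.17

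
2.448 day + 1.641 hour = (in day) 2.516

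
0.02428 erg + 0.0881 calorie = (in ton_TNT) 8.81e-11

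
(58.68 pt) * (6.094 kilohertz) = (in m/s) 126.2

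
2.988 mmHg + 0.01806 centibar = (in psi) 0.0604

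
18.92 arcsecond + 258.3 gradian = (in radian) 4.057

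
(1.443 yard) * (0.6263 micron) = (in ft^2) 8.895e-06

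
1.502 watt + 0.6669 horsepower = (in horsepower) 0.6689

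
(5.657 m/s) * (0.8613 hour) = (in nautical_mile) 9.471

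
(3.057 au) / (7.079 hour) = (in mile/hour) 4.014e+07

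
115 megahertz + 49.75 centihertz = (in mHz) 1.15e+11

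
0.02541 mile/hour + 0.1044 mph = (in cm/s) 5.803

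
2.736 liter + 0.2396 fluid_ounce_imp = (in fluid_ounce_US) 92.75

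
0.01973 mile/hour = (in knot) 0.01714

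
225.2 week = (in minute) 2.27e+06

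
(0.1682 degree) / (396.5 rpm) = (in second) 7.07e-05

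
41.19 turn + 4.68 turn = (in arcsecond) 5.945e+07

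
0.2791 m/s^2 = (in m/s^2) 0.2791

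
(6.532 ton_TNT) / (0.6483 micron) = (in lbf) 9.477e+15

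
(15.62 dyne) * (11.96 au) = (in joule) 2.795e+08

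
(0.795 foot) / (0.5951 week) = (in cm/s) 6.733e-05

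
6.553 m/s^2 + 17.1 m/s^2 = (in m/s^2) 23.65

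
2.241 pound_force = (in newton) 9.968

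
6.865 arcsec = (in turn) 5.297e-06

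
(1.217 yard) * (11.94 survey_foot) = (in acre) 0.001001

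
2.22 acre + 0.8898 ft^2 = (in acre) 2.22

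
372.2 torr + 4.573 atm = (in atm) 5.063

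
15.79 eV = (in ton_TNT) 6.046e-28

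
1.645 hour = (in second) 5922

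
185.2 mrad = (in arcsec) 3.82e+04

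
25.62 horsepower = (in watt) 1.91e+04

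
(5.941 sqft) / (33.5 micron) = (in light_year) 1.741e-12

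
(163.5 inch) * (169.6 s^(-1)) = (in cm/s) 7.043e+04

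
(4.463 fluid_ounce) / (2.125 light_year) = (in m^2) 6.565e-21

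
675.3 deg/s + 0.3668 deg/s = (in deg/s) 675.7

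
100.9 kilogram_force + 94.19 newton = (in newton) 1084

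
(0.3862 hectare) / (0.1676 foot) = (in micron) 7.56e+10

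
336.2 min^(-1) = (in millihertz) 5603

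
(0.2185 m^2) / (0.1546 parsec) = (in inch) 1.803e-15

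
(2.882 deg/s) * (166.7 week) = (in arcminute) 1.743e+10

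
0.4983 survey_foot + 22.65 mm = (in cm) 17.45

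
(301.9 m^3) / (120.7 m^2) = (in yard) 2.735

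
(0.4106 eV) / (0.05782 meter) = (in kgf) 1.16e-19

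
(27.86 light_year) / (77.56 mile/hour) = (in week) 1.257e+10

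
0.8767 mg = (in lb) 1.933e-06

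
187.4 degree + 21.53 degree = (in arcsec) 7.521e+05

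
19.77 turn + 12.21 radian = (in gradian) 8685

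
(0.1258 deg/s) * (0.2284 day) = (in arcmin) 1.49e+05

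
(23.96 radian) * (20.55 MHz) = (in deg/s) 2.821e+10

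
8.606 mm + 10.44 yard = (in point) 2.708e+04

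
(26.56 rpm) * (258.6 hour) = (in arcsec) 5.341e+11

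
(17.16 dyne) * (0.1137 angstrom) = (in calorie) 4.663e-16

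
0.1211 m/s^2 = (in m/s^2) 0.1211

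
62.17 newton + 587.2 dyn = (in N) 62.18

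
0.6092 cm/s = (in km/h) 0.02193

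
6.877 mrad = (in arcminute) 23.64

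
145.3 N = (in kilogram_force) 14.82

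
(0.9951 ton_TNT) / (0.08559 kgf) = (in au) 0.03316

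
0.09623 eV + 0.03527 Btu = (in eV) 2.323e+20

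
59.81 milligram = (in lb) 0.0001319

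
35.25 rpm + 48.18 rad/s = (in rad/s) 51.87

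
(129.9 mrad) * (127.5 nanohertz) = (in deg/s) 9.489e-07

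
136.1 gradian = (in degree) 122.5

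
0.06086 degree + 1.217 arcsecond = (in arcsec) 220.3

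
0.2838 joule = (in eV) 1.771e+18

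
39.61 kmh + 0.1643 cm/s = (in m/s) 11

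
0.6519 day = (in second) 5.632e+04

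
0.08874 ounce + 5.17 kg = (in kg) 5.173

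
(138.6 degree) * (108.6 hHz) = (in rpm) 2.509e+05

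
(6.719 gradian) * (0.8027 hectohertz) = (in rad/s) 8.472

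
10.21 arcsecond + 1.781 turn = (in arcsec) 2.308e+06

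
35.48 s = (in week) 5.866e-05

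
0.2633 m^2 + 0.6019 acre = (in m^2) 2436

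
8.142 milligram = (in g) 0.008142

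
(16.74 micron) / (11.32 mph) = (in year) 1.049e-13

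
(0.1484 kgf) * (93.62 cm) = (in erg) 1.362e+07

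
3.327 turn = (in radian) 20.9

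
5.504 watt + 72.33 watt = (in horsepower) 0.1044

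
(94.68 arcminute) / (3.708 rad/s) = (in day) 8.597e-08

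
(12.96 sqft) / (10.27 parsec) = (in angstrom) 3.799e-08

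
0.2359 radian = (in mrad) 235.9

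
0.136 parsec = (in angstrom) 4.197e+25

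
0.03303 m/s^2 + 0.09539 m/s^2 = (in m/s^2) 0.1284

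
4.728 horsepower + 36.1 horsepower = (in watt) 3.045e+04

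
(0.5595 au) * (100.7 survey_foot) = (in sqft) 2.765e+13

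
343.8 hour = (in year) 0.03925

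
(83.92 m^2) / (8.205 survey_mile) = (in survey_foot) 0.02085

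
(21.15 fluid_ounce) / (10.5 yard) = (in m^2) 6.515e-05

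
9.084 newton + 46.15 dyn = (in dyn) 9.084e+05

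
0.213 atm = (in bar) 0.2158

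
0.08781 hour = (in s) 316.1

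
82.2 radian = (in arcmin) 2.826e+05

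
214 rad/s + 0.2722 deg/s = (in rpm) 2044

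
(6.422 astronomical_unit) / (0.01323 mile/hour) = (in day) 1.88e+09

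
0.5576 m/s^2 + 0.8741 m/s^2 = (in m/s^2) 1.432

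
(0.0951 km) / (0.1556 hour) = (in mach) 0.0004986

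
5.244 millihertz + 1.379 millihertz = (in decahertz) 0.0006623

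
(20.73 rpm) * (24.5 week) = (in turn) 5.119e+06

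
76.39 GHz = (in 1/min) 4.583e+12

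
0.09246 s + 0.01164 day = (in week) 0.001663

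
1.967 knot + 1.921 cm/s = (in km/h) 3.712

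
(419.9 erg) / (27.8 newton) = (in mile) 9.385e-10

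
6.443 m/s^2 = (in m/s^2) 6.443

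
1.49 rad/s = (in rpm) 14.23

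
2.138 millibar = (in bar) 0.002138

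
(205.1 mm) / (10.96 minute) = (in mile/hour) 0.0006977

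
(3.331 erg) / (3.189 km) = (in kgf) 1.065e-11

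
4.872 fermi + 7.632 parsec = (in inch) 9.272e+18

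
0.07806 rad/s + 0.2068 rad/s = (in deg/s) 16.32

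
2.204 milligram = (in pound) 4.859e-06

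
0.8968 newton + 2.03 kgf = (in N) 20.8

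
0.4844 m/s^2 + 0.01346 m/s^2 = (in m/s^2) 0.4979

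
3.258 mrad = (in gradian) 0.2074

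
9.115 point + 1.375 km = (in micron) 1.375e+09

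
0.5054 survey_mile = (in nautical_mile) 0.4392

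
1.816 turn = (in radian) 11.41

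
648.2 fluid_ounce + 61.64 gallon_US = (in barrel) 1.588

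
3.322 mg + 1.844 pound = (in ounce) 29.5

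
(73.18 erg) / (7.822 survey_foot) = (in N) 3.069e-06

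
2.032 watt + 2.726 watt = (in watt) 4.758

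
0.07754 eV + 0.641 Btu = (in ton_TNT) 1.616e-07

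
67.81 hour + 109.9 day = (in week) 16.1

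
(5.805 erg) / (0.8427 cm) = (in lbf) 1.549e-05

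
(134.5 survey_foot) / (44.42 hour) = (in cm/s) 0.02564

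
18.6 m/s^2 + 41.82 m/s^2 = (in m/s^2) 60.42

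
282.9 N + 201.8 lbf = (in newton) 1181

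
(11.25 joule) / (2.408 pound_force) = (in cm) 105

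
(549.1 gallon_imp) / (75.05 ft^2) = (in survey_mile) 0.0002225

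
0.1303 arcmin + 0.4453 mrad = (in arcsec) 99.67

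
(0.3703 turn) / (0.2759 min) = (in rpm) 1.342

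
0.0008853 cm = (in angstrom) 8.853e+04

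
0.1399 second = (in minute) 0.002332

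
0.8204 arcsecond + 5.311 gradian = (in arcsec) 1.721e+04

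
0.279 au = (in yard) 4.565e+10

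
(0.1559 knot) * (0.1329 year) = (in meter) 3.361e+05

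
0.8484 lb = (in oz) 13.57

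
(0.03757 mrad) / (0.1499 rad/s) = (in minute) 4.177e-06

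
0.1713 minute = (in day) 0.000119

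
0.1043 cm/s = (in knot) 0.002027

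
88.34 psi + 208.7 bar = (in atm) 212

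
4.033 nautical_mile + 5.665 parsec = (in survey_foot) 5.735e+17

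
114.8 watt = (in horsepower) 0.1539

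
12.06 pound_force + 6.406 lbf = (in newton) 82.14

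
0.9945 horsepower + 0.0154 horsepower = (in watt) 753.1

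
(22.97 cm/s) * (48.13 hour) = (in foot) 1.306e+05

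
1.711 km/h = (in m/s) 0.4753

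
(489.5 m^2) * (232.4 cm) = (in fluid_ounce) 3.847e+07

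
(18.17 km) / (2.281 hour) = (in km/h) 7.966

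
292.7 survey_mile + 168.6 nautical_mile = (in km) 783.3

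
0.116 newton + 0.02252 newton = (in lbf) 0.03114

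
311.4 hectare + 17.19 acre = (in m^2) 3.184e+06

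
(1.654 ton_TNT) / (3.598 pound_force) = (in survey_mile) 2.687e+05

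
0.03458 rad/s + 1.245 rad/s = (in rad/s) 1.28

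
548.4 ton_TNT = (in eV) 1.432e+31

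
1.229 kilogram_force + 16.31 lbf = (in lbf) 19.02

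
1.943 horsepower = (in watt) 1449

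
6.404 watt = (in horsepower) 0.008588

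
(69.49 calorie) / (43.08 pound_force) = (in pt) 4301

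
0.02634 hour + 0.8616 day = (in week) 0.1232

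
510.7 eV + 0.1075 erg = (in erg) 0.1075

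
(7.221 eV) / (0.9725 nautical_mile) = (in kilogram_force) 6.55e-23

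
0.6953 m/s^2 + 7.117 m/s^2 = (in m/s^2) 7.812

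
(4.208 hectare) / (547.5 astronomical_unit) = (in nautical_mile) 2.774e-13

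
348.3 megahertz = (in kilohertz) 3.483e+05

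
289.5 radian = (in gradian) 1.843e+04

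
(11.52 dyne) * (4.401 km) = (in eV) 3.164e+18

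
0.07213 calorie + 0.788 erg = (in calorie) 0.07213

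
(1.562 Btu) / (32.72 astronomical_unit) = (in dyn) 3.367e-05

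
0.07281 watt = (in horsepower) 9.764e-05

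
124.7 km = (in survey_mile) 77.48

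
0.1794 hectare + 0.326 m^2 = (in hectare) 0.1794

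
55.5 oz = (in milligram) 1.573e+06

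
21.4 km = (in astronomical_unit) 1.431e-07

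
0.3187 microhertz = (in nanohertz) 318.7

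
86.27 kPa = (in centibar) 86.27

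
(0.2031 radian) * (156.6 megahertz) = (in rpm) 3.037e+08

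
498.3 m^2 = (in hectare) 0.04983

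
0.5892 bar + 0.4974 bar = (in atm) 1.072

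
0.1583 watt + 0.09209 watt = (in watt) 0.2504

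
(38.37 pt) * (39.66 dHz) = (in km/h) 0.1933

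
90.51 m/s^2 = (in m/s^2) 90.51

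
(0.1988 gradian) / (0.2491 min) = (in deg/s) 0.01197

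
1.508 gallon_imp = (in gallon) 1.811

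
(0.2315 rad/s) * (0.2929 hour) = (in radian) 244.1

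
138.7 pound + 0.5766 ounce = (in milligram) 6.293e+07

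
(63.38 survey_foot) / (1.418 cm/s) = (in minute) 22.71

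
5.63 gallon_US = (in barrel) 0.134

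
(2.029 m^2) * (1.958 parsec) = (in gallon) 3.238e+19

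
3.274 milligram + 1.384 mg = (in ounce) 0.0001643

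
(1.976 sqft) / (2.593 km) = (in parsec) 2.294e-21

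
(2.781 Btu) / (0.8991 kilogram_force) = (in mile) 0.2068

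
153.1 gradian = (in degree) 137.8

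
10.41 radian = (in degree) 596.4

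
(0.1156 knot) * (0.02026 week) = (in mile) 0.4528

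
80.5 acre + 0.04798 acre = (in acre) 80.55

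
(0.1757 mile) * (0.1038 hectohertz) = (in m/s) 2935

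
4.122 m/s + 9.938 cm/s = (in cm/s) 422.1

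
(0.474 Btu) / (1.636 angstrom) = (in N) 3.057e+12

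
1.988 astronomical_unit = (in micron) 2.974e+17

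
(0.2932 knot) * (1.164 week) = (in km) 106.2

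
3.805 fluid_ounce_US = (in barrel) 0.0007078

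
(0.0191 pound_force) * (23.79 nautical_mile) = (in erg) 3.743e+10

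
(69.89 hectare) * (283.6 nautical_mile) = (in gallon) 9.697e+13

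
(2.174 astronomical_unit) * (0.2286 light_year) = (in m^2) 7.034e+26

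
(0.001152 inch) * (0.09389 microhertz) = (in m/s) 2.747e-12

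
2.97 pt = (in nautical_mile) 5.657e-07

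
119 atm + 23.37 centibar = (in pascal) 1.208e+07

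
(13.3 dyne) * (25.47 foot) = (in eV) 6.444e+15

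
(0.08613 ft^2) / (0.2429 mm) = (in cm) 3294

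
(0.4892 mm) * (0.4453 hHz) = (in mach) 6.398e-05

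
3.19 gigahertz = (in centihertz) 3.19e+11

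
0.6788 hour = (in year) 7.749e-05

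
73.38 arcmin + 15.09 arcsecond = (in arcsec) 4418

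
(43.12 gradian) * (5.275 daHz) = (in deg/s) 2047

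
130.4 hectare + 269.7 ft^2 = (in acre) 322.2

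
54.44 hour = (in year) 0.006215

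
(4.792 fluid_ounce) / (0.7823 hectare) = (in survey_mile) 1.126e-11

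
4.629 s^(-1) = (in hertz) 4.629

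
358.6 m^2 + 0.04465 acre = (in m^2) 539.3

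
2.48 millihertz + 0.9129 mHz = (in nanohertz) 3.393e+06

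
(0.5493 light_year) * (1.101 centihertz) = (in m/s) 5.722e+13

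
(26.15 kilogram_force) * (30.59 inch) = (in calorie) 47.62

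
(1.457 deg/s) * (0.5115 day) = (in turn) 178.9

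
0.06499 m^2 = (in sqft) 0.6995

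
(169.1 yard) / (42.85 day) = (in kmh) 0.0001504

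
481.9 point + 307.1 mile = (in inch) 1.946e+07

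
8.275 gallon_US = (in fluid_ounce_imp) 1102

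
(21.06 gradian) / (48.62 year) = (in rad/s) 2.158e-10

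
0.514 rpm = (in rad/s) 0.05383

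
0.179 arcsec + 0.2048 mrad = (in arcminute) 0.707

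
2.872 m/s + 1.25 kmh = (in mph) 7.201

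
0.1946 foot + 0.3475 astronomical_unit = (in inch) 2.047e+12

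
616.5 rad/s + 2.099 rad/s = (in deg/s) 3.544e+04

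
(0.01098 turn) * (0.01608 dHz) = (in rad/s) 0.0001109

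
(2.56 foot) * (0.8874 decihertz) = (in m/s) 0.06924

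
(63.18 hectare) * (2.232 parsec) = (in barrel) 2.737e+23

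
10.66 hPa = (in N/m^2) 1066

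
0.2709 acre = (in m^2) 1096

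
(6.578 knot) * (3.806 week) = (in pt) 2.208e+10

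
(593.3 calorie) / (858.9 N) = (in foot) 9.482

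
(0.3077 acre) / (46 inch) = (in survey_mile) 0.6622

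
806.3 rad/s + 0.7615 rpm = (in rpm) 7700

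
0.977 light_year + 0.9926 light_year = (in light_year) 1.97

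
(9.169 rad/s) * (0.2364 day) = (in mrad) 1.873e+08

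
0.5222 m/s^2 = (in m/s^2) 0.5222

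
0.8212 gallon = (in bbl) 0.01955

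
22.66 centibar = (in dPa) 2.266e+05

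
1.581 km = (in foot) 5187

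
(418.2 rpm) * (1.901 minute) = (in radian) 4995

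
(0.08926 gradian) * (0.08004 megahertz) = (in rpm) 1072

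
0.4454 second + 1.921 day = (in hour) 46.1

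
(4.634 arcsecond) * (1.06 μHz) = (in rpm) 2.274e-10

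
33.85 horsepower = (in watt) 2.524e+04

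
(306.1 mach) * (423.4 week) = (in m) 2.669e+13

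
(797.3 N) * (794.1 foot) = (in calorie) 4.612e+04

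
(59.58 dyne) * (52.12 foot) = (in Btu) 8.971e-06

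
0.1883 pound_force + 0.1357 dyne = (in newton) 0.8376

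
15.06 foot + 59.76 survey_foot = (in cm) 2281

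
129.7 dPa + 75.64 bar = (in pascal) 7.564e+06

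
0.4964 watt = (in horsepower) 0.0006657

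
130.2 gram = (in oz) 4.593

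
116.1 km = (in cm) 1.161e+07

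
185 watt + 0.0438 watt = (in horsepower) 0.2481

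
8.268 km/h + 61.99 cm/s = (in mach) 0.008566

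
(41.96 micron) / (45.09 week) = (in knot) 2.991e-12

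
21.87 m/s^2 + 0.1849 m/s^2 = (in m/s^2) 22.05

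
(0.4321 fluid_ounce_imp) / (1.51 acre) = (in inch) 7.91e-08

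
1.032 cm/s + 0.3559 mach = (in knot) 235.6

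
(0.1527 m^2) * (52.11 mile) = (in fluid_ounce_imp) 4.507e+08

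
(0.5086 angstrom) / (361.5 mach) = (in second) 4.132e-16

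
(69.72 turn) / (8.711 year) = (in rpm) 1.523e-05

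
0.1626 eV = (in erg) 2.605e-13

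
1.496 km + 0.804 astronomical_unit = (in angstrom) 1.203e+21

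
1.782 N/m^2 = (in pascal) 1.782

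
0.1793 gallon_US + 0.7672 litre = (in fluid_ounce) 48.89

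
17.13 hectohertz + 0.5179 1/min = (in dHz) 1.713e+04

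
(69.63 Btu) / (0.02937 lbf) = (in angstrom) 5.623e+15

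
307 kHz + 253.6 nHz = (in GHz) 0.000307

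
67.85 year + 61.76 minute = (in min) 3.566e+07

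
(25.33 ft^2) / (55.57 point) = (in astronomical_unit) 8.024e-10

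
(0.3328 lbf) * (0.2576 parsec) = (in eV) 7.344e+34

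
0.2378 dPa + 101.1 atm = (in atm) 101.1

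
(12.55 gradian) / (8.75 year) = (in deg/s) 4.093e-08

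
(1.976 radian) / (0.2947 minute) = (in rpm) 1.067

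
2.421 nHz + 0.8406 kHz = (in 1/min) 5.044e+04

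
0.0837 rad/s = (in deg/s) 4.796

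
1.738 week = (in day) 12.17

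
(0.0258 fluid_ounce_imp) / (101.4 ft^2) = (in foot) 2.553e-07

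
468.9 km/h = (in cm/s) 1.302e+04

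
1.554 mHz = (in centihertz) 0.1554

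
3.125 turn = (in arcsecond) 4.05e+06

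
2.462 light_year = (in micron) 2.329e+22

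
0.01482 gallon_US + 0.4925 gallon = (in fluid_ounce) 64.94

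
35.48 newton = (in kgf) 3.618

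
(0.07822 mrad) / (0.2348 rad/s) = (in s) 0.0003331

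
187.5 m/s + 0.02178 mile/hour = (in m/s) 187.5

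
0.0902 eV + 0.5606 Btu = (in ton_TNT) 1.414e-07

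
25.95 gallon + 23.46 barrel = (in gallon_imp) 842.1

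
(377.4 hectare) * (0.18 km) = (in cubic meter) 6.793e+08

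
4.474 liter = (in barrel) 0.02814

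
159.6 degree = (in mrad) 2786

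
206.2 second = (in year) 6.539e-06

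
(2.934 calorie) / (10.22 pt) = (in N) 3405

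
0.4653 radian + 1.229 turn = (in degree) 469.1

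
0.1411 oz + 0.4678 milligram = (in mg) 4001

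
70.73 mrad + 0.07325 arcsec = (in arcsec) 1.459e+04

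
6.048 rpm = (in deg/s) 36.29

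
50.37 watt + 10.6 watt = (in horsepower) 0.08176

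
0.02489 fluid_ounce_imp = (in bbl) 4.448e-06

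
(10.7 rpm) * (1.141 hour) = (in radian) 4603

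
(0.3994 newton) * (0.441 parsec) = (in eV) 3.392e+34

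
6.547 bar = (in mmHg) 4911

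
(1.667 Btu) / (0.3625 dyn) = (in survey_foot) 1.592e+09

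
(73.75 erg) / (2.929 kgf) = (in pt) 0.0007278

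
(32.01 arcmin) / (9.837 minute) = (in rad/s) 1.578e-05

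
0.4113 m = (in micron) 4.113e+05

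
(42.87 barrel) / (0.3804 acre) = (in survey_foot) 0.01453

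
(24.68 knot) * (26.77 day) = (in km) 2.937e+04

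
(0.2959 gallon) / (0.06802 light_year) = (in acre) 4.301e-22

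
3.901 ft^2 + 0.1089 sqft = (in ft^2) 4.01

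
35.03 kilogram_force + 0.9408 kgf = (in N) 352.8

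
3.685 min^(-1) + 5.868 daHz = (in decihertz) 587.4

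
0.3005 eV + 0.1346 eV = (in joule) 6.971e-20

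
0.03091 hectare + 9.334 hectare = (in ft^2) 1.008e+06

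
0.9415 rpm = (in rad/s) 0.09859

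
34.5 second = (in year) 1.094e-06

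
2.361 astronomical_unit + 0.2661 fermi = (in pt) 1.001e+15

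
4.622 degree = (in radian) 0.08067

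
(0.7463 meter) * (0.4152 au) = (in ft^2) 4.99e+11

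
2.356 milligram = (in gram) 0.002356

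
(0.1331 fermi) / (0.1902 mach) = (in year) 6.517e-26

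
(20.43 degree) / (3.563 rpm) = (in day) 1.106e-05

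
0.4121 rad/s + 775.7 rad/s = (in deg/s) 4.447e+04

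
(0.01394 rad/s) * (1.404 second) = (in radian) 0.01957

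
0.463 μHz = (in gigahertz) 4.63e-16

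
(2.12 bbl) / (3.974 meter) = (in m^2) 0.08481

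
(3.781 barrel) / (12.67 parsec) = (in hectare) 1.538e-22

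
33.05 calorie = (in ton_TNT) 3.305e-08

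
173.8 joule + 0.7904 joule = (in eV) 1.09e+21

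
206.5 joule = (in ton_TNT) 4.935e-08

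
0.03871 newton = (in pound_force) 0.008702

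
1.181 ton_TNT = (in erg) 4.941e+16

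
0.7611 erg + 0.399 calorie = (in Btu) 0.001582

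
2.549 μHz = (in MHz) 2.549e-12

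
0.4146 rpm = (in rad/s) 0.04342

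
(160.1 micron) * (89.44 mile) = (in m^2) 23.04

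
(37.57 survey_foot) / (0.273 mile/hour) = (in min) 1.564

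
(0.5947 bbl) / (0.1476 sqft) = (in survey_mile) 0.004284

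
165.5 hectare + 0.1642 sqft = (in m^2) 1.655e+06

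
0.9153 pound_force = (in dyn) 4.071e+05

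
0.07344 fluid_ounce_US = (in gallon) 0.0005738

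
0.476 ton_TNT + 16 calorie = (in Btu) 1.888e+06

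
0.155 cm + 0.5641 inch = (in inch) 0.6251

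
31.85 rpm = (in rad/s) 3.335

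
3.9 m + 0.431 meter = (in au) 2.895e-11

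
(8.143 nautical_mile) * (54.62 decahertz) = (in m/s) 8.237e+06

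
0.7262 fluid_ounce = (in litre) 0.02148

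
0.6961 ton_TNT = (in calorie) 6.961e+08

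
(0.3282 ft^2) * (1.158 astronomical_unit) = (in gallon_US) 1.395e+12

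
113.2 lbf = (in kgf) 51.35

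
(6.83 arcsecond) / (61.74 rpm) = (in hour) 1.423e-09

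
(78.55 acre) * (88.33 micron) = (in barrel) 176.6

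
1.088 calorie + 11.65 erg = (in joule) 4.552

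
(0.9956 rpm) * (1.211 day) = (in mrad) 1.091e+07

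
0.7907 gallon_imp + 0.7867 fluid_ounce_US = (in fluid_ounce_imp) 127.3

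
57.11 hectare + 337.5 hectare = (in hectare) 394.6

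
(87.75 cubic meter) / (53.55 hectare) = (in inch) 0.006451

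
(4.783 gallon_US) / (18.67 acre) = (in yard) 2.621e-07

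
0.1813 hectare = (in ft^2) 1.951e+04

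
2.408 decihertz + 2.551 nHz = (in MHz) 2.408e-07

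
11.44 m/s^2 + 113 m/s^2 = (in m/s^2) 124.4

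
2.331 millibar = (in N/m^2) 233.1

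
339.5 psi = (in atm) 23.1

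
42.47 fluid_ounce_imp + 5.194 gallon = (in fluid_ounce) 705.6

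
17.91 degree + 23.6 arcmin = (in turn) 0.05084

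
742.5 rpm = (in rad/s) 77.75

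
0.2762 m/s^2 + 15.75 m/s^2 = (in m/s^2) 16.03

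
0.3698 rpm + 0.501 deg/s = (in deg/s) 2.72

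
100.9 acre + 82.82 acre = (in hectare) 74.35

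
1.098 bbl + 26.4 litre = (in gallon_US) 53.09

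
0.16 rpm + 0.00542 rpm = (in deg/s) 0.9925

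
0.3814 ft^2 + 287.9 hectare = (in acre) 711.4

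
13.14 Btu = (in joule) 1.386e+04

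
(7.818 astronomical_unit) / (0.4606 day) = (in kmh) 1.058e+08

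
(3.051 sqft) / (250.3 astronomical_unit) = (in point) 2.146e-11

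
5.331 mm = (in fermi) 5.331e+12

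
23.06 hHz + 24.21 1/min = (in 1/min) 1.384e+05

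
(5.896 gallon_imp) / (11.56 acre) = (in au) 3.83e-18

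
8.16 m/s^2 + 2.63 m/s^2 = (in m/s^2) 10.79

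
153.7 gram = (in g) 153.7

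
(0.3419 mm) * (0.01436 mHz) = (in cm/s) 4.91e-07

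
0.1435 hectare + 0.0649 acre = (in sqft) 1.827e+04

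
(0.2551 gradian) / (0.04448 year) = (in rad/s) 2.857e-09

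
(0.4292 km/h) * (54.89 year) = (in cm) 2.064e+10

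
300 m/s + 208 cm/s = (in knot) 587.2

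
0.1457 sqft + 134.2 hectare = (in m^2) 1.342e+06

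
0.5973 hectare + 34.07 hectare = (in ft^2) 3.732e+06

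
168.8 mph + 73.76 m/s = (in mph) 333.8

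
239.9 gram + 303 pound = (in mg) 1.377e+08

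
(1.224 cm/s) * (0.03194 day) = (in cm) 3378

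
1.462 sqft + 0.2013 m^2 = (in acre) 8.331e-05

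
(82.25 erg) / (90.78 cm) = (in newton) 9.06e-06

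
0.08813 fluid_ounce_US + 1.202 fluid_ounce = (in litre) 0.03815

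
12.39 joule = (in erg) 1.239e+08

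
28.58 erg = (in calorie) 6.831e-07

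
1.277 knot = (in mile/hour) 1.47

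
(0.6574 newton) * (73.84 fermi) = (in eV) 3.03e+05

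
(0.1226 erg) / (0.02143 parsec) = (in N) 1.854e-23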